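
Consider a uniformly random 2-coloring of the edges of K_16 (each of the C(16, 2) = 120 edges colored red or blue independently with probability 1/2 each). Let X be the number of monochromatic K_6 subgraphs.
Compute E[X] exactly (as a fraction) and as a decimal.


Let X = Σ_S X_S over the C(16, 6) = 8008 subsets S of size 6, where X_S = 1 if the K_6 on S is monochromatic.
For a fixed S, the K_6 on S has C(6, 2) = 15 edges. P[all 15 edges red] = (1/2)^15, and likewise for blue, so P[monochromatic] = 2·(1/2)^15 = 2^{1 − 15} = 1/16384.
By linearity of expectation: E[X] = C(16, 6) · 2^{1 − 15} = 8008 · 1/16384 = 1001/2048.
Numerically: E[X] ≈ 0.488770.

E[X] = C(16,6)·2^(1−C(6,2)) = 1001/2048 ≈ 0.488770.


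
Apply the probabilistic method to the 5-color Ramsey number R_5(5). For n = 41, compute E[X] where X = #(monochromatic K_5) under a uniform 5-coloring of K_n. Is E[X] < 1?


E[X] = C(41, 5) · 5^{1 − 10} = 749398 · 5^{−9} = 749398/1953125.
As a reduced fraction: E[X] = 749398/1953125 ≈ 0.3837.
Is E[X] < 1? YES.
Since E[X] < 1, there exists a 5-coloring of K_{41} with no monochromatic K_5; hence R_5(5) > 41.

E[X] = 749398/1953125 ≈ 0.3837; E[X] < 1, so R_5(5) > 41.


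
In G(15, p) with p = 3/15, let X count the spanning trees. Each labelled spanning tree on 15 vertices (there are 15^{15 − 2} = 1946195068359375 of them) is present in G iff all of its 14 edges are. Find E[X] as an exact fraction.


K_15 has 15^{15 − 2} = 1946195068359375 labelled spanning trees.
For each such spanning tree H, let X_H = 1 if all 14 edges of H are present in G. Then P[X_H = 1] = p^{14} = (1/5)^{14} = 1/6103515625.
Summing the indicators: E[X] = Σ_H E[X_H] = 1946195068359375 · p^{14} = 1946195068359375 · 1/6103515625 = 1594323/5.
Numerically: E[X] ≈ 3.189e+05.

E[X] = 1946195068359375 · (1/5)^{14} = 1594323/5 ≈ 3.189e+05.


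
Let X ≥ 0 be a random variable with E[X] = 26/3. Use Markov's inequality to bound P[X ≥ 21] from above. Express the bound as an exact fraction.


μ = E[X] = 26/3, a = 21.
Markov: P[X ≥ 21] ≤ μ/a = (26/3)/21 = 26/63.
Numerically: ≈ 0.412698.
(Since a = 21 > μ = 8.666667, the bound 26/63 is < 1 and informative.)

P[X ≥ 21] ≤ 26/63 ≈ 0.412698.


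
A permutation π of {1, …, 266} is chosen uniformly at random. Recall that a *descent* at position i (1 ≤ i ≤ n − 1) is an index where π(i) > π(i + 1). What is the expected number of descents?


Write X = Σ X_I over i = 1, …, 265, with X_I the indicator of one descent.
There are 265 indicators.
For each fixed i, the pair (π(i), π(i+1)) is a uniformly random ordered pair of distinct values from {1, …, 266}; by symmetry P[π(i) > π(i+1)] = 1/2.
By linearity: E[X] = 265 · (1/2) = (266 − 1) · (1/2) = 265/2 ≈ 132.5000.

E[X] = 265/2 = 132.5000.


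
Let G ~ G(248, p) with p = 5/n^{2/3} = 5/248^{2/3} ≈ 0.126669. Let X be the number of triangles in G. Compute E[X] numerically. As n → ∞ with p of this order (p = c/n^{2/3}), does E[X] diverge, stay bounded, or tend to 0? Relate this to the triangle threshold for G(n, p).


Number of potential triangles: C(248, 3) = 2511496.
Each occurs with probability p³ ≈ (0.126669)³ ≈ 2.03238814e-03.
By linearity: E[X] = C(248, 3)·p³ ≈ 2511496 · 2.03238814e-03 ≈ 5104.334677.
Since α = 2/3 < 1, p = c/n^{2/3} ≫ 1/n is above the triangle threshold p ~ 1/n. Asymptotically E[X] ~ (c³/6)·n^{3(1−α)} = (5³/6)·n^{1} → ∞; triangles are abundant w.h.p.

E[X] ≈ 5104.334677; in regime p = Θ(1/n^{2/3}) E[X] diverges (above the triangle threshold p ~ 1/n).


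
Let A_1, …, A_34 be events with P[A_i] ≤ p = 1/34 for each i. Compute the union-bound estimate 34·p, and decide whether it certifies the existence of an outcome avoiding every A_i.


Union bound: P[∪_{i=1}^{34} A_i] ≤ Σ_i P[A_i] ≤ 34·p = 34·(1/34) = 1.
Numerically: 1 ≈ 1.000000.
Is 1 < 1? NO.
Since the bound 1 is ≥ 1, the union bound is uninformative here; it does NOT by itself certify existence.

34·p = 1 ≈ 1.000000; existence NOT certified by the union bound.


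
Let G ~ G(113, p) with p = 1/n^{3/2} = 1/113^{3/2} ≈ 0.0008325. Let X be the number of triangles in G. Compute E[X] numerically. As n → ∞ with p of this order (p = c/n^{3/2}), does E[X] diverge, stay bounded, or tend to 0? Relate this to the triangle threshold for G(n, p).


Number of potential triangles: C(113, 3) = 234136.
Each occurs with probability p³ ≈ (0.0008325)³ ≈ 5.7696173e-10.
By linearity: E[X] = C(113, 3)·p³ ≈ 234136 · 5.7696173e-10 ≈ 0.00014.
Since α = 3/2 > 1, p = c/n^{3/2} = o(1/n) is below the triangle threshold p ~ 1/n. Asymptotically E[X] ~ (c³/6)·n^{3(1−α)} = (1³/6)·n^{-1.5} → 0, so by Markov's inequality G has no triangles w.h.p.

E[X] ≈ 0.00014; in regime p = Θ(1/n^{3/2}) E[X] tends to 0 (below the triangle threshold p ~ 1/n).


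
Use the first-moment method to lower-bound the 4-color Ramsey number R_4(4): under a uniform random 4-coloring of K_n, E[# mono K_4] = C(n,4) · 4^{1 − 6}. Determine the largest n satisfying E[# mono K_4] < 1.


We need C(n, 4) · 4^{1 − 6} < 1, i.e. C(n, 4) < 4^{6 − 1} = 1024.
Check values of n near the boundary:
  n = 9: C(9, 4) = 126; 126 < 1024? YES
  n = 10: C(10, 4) = 210; 210 < 1024? YES
  n = 11: C(11, 4) = 330; 330 < 1024? YES
  n = 12: C(12, 4) = 495; 495 < 1024? YES
  n = 13: C(13, 4) = 715; 715 < 1024? YES
  n = 14: C(14, 4) = 1001; 1001 < 1024? YES
  n = 15: C(15, 4) = 1365; 1365 < 1024? NO
The largest n with C(n, 4) < 1024 is n = 14 (where E[X] = 1001/1024 ≈ 0.9775391). Hence R_4(4) > 14, i.e. R_4(4) ≥ 15.

Largest n = 14; hence R_4(4) > 14.


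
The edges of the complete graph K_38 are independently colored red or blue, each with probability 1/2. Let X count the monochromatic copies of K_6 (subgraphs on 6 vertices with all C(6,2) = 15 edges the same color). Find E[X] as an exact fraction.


Let X = Σ_S X_S over the C(38, 6) = 2760681 subsets S of size 6, where X_S = 1 if the K_6 on S is monochromatic.
For a fixed S, the K_6 on S has C(6, 2) = 15 edges. P[all 15 edges red] = (1/2)^15, and likewise for blue, so P[monochromatic] = 2·(1/2)^15 = 2^{1 − 15} = 1/16384.
By linearity of expectation: E[X] = C(38, 6) · 2^{1 − 15} = 2760681 · 1/16384 = 2760681/16384.
Numerically: E[X] ≈ 168.498596.

E[X] = C(38,6)·2^(1−C(6,2)) = 2760681/16384 ≈ 168.498596.


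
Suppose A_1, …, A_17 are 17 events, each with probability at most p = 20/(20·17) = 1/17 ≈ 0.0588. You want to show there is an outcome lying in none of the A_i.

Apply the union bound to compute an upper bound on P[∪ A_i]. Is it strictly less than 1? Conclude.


Union bound: P[∪_{i=1}^{17} A_i] ≤ Σ_i P[A_i] ≤ 17·p = 17·(1/17) = 1.
Numerically: 1 ≈ 1.0000.
Is 1 < 1? NO.
Since the bound 1 is ≥ 1, the union bound is uninformative here; it does NOT by itself certify existence.

17·p = 1 ≈ 1.0000; existence NOT certified by the union bound.


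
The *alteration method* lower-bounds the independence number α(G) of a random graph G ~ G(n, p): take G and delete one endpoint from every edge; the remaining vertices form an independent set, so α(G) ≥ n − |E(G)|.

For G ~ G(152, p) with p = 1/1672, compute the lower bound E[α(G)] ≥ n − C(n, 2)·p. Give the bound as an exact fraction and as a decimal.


E[|E(G)|] = C(152, 2)·p = 11476 · (1/1672) = 151/22.
E[α(G)] ≥ n − E[|E(G)|] = 152 − 151/22 = 3193/22.
Numerically: ≈ 145.136.
(This is only a lower bound; the true E[α(G)] may be larger.)

E[α(G)] ≥ 3193/22 ≈ 145.136.


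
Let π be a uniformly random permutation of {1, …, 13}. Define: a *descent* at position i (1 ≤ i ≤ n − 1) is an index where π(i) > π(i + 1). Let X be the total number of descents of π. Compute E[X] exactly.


Write X = Σ X_I over i = 1, …, 12, with X_I the indicator of one descent.
There are 12 indicators.
For each fixed i, the pair (π(i), π(i+1)) is a uniformly random ordered pair of distinct values from {1, …, 13}; by symmetry P[π(i) > π(i+1)] = 1/2.
By linearity: E[X] = 12 · (1/2) = (13 − 1) · (1/2) = 6 ≈ 6.0000.

E[X] = 6 = 6.0000.


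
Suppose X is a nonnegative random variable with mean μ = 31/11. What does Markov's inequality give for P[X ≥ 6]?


μ = E[X] = 31/11, a = 6.
Markov: P[X ≥ 6] ≤ μ/a = (31/11)/6 = 31/66.
Numerically: ≈ 0.4697.
(Since a = 6 > μ = 2.8182, the bound 31/66 is < 1 and informative.)

P[X ≥ 6] ≤ 31/66 ≈ 0.4697.


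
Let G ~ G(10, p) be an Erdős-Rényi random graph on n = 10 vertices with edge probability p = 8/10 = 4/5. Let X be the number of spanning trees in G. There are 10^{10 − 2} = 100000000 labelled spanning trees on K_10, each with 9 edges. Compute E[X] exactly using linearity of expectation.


K_10 has 10^{10 − 2} = 100000000 labelled spanning trees.
For each such spanning tree H, let X_H = 1 if all 9 edges of H are present in G. Then P[X_H = 1] = p^{9} = (4/5)^{9} = 262144/1953125.
Summing the indicators: E[X] = Σ_H E[X_H] = 100000000 · p^{9} = 100000000 · 262144/1953125 = 67108864/5.
Numerically: E[X] ≈ 1.3422e+07.

E[X] = 100000000 · (4/5)^{9} = 67108864/5 ≈ 1.3422e+07.


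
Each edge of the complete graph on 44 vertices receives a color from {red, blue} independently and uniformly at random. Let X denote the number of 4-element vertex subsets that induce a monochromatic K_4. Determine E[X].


Let X = Σ_S X_S over the C(44, 4) = 135751 subsets S of size 4, where X_S = 1 if the K_4 on S is monochromatic.
For a fixed S, the K_4 on S has C(4, 2) = 6 edges. P[all 6 edges red] = (1/2)^6, and likewise for blue, so P[monochromatic] = 2·(1/2)^6 = 2^{1 − 6} = 1/32.
Summing: E[X] = C(44, 4) · 2^{1 − 6} = 135751 · 1/32 = 135751/32.
Numerically: E[X] ≈ 4242.2188.

E[X] = C(44,4)·2^(1−C(4,2)) = 135751/32 ≈ 4242.2188.


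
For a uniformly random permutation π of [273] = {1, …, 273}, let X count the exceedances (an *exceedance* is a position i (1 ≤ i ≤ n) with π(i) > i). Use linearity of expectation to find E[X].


Write X = Σ_{i=1}^{273} X_i, where X_i = 1_{π(i) > i}.
For each fixed i, π(i) is uniform over {1, …, 273} (marginal of a uniform permutation), so P[π(i) > i] = (n − i)/n. Summing: Σ_{i=1}^{273} (n − i)/n = (0 + 1 + … + 272)/273 = 273(273 − 1)/(2·273) = (273 − 1)/2.
Hence E[X] = Σ_{i=1}^{273} (273 − i)/273 = 136 ≈ 136.00000.

E[X] = 136 = 136.00000.


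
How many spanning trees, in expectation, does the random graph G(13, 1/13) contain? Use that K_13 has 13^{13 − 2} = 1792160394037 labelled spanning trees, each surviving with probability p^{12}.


K_13 has 13^{13 − 2} = 1792160394037 labelled spanning trees.
For each such spanning tree H, let X_H = 1 if all 12 edges of H are present in G. Then P[X_H = 1] = p^{12} = (1/13)^{12} = 1/23298085122481.
Summing the indicators: E[X] = Σ_H E[X_H] = 1792160394037 · p^{12} = 1792160394037 · 1/23298085122481 = 1/13.
Numerically: E[X] ≈ 0.07692.

E[X] = 1792160394037 · (1/13)^{12} = 1/13 ≈ 0.07692.


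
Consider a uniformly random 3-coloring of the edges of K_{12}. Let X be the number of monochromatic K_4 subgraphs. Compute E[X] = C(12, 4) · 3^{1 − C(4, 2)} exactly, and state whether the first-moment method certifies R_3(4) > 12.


E[X] = C(12, 4) · 3^{1 − 6} = 495 · 3^{−5} = 495/243.
As a reduced fraction: E[X] = 55/27 ≈ 2.037.
Is E[X] < 1? NO.
Since E[X] ≥ 1, the first-moment bound is inconclusive at n = 12; it does NOT by itself certify R_3(4) > 12.

E[X] = 55/27 ≈ 2.037; E[X] ≥ 1; first-moment method inconclusive here.


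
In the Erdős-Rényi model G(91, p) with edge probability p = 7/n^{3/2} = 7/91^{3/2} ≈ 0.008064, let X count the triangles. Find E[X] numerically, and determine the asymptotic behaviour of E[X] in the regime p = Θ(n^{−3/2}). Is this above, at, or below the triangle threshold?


Number of potential triangles: C(91, 3) = 121485.
Each occurs with probability p³ ≈ (0.008064)³ ≈ 5.243338e-07.
By linearity: E[X] = C(91, 3)·p³ ≈ 121485 · 5.243338e-07 ≈ 0.0637.
Since α = 3/2 > 1, p = c/n^{3/2} = o(1/n) is below the triangle threshold p ~ 1/n. Asymptotically E[X] ~ (c³/6)·n^{3(1−α)} = (7³/6)·n^{-1.5} → 0, so by Markov's inequality G has no triangles w.h.p.

E[X] ≈ 0.0637; in regime p = Θ(1/n^{3/2}) E[X] tends to 0 (below the triangle threshold p ~ 1/n).


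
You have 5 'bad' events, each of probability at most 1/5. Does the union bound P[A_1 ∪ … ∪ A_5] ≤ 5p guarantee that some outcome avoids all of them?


Union bound: P[∪_{i=1}^{5} A_i] ≤ Σ_i P[A_i] ≤ 5·p = 5·(1/5) = 1.
Numerically: 1 ≈ 1.0000000.
Is 1 < 1? NO.
Since the bound 1 is ≥ 1, the union bound is uninformative here; it does NOT by itself certify existence.

5·p = 1 ≈ 1.0000000; existence NOT certified by the union bound.


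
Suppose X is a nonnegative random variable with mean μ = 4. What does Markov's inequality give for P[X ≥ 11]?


μ = E[X] = 4, a = 11.
Markov: P[X ≥ 11] ≤ μ/a = (4)/11 = 4/11.
Numerically: ≈ 0.3636.
(Since a = 11 > μ = 4.0000, the bound 4/11 is < 1 and informative.)

P[X ≥ 11] ≤ 4/11 ≈ 0.3636.


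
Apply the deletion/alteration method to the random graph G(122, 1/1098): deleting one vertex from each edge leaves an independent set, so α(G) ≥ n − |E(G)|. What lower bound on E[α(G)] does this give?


E[|E(G)|] = C(122, 2)·p = 7381 · (1/1098) = 121/18.
E[α(G)] ≥ n − E[|E(G)|] = 122 − 121/18 = 2075/18.
Numerically: ≈ 115.278.
(This is only a lower bound; the true E[α(G)] may be larger.)

E[α(G)] ≥ 2075/18 ≈ 115.278.


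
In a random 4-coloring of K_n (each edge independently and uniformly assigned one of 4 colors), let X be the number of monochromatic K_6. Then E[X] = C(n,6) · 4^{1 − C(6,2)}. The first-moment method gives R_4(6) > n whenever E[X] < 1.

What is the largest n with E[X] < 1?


We need C(n, 6) · 4^{1 − 15} < 1, i.e. C(n, 6) < 4^{15 − 1} = 268435456.
Check values of n near the boundary:
  n = 73: C(73, 6) = 170230452; 170230452 < 268435456? YES
  n = 74: C(74, 6) = 185250786; 185250786 < 268435456? YES
  n = 75: C(75, 6) = 201359550; 201359550 < 268435456? YES
  n = 76: C(76, 6) = 218618940; 218618940 < 268435456? YES
  n = 77: C(77, 6) = 237093780; 237093780 < 268435456? YES
  n = 78: C(78, 6) = 256851595; 256851595 < 268435456? YES
  n = 79: C(79, 6) = 277962685; 277962685 < 268435456? NO
  n = 80: C(80, 6) = 300500200; 300500200 < 268435456? NO
  n = 81: C(81, 6) = 324540216; 324540216 < 268435456? NO
The largest n with C(n, 6) < 268435456 is n = 78 (where E[X] = 256851595/268435456 ≈ 0.9568). Hence R_4(6) > 78, i.e. R_4(6) ≥ 79.

Largest n = 78; hence R_4(6) > 78.


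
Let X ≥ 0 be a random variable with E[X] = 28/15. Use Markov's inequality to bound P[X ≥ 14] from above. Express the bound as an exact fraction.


μ = E[X] = 28/15, a = 14.
Markov: P[X ≥ 14] ≤ μ/a = (28/15)/14 = 2/15.
Numerically: ≈ 0.133333.
(Since a = 14 > μ = 1.866667, the bound 2/15 is < 1 and informative.)

P[X ≥ 14] ≤ 2/15 ≈ 0.133333.


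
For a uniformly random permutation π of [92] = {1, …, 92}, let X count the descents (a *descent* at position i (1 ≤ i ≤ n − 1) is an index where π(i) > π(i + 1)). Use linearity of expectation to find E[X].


Write X = Σ X_I over i = 1, …, 91, with X_I the indicator of one descent.
There are 91 indicators.
For each fixed i, the pair (π(i), π(i+1)) is a uniformly random ordered pair of distinct values from {1, …, 92}; by symmetry P[π(i) > π(i+1)] = 1/2.
By linearity: E[X] = 91 · (1/2) = (92 − 1) · (1/2) = 91/2 ≈ 45.50000.

E[X] = 91/2 = 45.50000.


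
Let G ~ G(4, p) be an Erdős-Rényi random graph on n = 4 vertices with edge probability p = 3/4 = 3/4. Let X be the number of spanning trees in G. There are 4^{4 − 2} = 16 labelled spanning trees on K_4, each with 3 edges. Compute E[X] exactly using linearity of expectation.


K_4 has 4^{4 − 2} = 16 labelled spanning trees.
For each such spanning tree H, let X_H = 1 if all 3 edges of H are present in G. Then P[X_H = 1] = p^{3} = (3/4)^{3} = 27/64.
By linearity of expectation: E[X] = Σ_H E[X_H] = 16 · p^{3} = 16 · 27/64 = 27/4.
Numerically: E[X] ≈ 6.75.

E[X] = 16 · (3/4)^{3} = 27/4 ≈ 6.75.


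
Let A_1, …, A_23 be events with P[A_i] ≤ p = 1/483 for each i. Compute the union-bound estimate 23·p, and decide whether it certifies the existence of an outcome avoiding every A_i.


Union bound: P[∪_{i=1}^{23} A_i] ≤ Σ_i P[A_i] ≤ 23·p = 23·(1/483) = 1/21.
Numerically: 1/21 ≈ 0.04762.
Is 1/21 < 1? YES.
Since P[∪ A_i] ≤ 1/21 < 1, the complement has P[∩ A_i^c] ≥ 1 − 1/21 = 20/21 > 0, so some outcome avoids every A_i.

23·p = 1/21 ≈ 0.04762; existence CERTIFIED by the union bound.


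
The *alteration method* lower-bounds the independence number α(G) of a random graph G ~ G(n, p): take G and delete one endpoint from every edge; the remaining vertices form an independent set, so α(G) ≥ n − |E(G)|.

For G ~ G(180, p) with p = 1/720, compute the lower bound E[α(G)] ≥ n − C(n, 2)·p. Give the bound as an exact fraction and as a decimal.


E[|E(G)|] = C(180, 2)·p = 16110 · (1/720) = 179/8.
E[α(G)] ≥ n − E[|E(G)|] = 180 − 179/8 = 1261/8.
Numerically: ≈ 157.62500.
(This is only a lower bound; the true E[α(G)] may be larger.)

E[α(G)] ≥ 1261/8 ≈ 157.62500.


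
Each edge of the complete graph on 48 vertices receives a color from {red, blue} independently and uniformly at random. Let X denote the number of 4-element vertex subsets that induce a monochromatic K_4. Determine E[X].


Let X = Σ_S X_S over the C(48, 4) = 194580 subsets S of size 4, where X_S = 1 if the K_4 on S is monochromatic.
For a fixed S, the K_4 on S has C(4, 2) = 6 edges. P[all 6 edges red] = (1/2)^6, and likewise for blue, so P[monochromatic] = 2·(1/2)^6 = 2^{1 − 6} = 1/32.
By linearity of expectation: E[X] = C(48, 4) · 2^{1 − 6} = 194580 · 1/32 = 48645/8.
Numerically: E[X] ≈ 6080.625.

E[X] = C(48,4)·2^(1−C(4,2)) = 48645/8 ≈ 6080.625.


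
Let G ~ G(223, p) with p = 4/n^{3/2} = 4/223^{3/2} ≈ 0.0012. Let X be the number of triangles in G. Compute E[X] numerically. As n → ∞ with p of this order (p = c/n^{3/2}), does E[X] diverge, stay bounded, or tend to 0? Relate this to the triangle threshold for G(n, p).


Number of potential triangles: C(223, 3) = 1823471.
Each occurs with probability p³ ≈ (0.0012)³ ≈ 1.73304e-09.
By linearity: E[X] = C(223, 3)·p³ ≈ 1823471 · 1.73304e-09 ≈ 0.003.
Since α = 3/2 > 1, p = c/n^{3/2} = o(1/n) is below the triangle threshold p ~ 1/n. Asymptotically E[X] ~ (c³/6)·n^{3(1−α)} = (4³/6)·n^{-1.5} → 0, so by Markov's inequality G has no triangles w.h.p.

E[X] ≈ 0.003; in regime p = Θ(1/n^{3/2}) E[X] tends to 0 (below the triangle threshold p ~ 1/n).


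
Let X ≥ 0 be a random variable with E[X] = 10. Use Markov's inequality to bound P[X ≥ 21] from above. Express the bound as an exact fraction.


μ = E[X] = 10, a = 21.
Markov: P[X ≥ 21] ≤ μ/a = (10)/21 = 10/21.
Numerically: ≈ 0.47619.
(Since a = 21 > μ = 10.00000, the bound 10/21 is < 1 and informative.)

P[X ≥ 21] ≤ 10/21 ≈ 0.47619.


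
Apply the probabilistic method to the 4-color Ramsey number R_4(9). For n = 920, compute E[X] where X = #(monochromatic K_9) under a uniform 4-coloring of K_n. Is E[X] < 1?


E[X] = C(920, 9) · 4^{1 − 36} = 1251067384312182251760 · 4^{−35} = 1251067384312182251760/1180591620717411303424.
As a reduced fraction: E[X] = 78191711519511390735/73786976294838206464 ≈ 1.059695.
Is E[X] < 1? NO.
Since E[X] ≥ 1, the first-moment bound is inconclusive at n = 920; it does NOT by itself certify R_4(9) > 920.

E[X] = 78191711519511390735/73786976294838206464 ≈ 1.059695; E[X] ≥ 1; first-moment method inconclusive here.


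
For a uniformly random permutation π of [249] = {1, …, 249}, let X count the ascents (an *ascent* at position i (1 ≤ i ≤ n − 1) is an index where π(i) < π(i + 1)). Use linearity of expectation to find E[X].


Write X = Σ X_I over i = 1, …, 248, with X_I the indicator of one ascent.
There are 248 indicators.
For each fixed i, the pair (π(i), π(i+1)) is a uniformly random ordered pair of distinct values from {1, …, 249}; by symmetry P[π(i) < π(i+1)] = 1/2.
By linearity: E[X] = 248 · (1/2) = (249 − 1) · (1/2) = 124 ≈ 124.000.

E[X] = 124 = 124.000.


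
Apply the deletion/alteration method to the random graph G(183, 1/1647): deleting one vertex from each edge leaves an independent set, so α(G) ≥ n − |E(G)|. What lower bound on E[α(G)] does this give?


E[|E(G)|] = C(183, 2)·p = 16653 · (1/1647) = 91/9.
E[α(G)] ≥ n − E[|E(G)|] = 183 − 91/9 = 1556/9.
Numerically: ≈ 172.888889.
(This is only a lower bound; the true E[α(G)] may be larger.)

E[α(G)] ≥ 1556/9 ≈ 172.888889.


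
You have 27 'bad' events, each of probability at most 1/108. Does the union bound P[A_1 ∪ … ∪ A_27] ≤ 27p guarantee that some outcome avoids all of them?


Union bound: P[∪_{i=1}^{27} A_i] ≤ Σ_i P[A_i] ≤ 27·p = 27·(1/108) = 1/4.
Numerically: 1/4 ≈ 0.25000.
Is 1/4 < 1? YES.
Since P[∪ A_i] ≤ 1/4 < 1, the complement has P[∩ A_i^c] ≥ 1 − 1/4 = 3/4 > 0, so some outcome avoids every A_i.

27·p = 1/4 ≈ 0.25000; existence CERTIFIED by the union bound.


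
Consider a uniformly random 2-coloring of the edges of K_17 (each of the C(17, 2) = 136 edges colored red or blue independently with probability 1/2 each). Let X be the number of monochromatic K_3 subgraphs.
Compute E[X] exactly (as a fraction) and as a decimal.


Let X = Σ_S X_S over the C(17, 3) = 680 subsets S of size 3, where X_S = 1 if the K_3 on S is monochromatic.
For a fixed S, the K_3 on S has C(3, 2) = 3 edges. P[all 3 edges red] = (1/2)^3, and likewise for blue, so P[monochromatic] = 2·(1/2)^3 = 2^{1 − 3} = 1/4.
By linearity: E[X] = C(17, 3) · 2^{1 − 3} = 680 · 1/4 = 170.
Numerically: E[X] ≈ 170.000000.

E[X] = C(17,3)·2^(1−C(3,2)) = 170 ≈ 170.000000.


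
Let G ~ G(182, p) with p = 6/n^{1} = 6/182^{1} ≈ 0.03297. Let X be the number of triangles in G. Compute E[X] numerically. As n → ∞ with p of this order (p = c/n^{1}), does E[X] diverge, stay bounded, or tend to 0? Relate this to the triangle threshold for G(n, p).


Number of potential triangles: C(182, 3) = 988260.
Each occurs with probability p³ ≈ (0.03297)³ ≈ 3.582940e-05.
By linearity: E[X] = C(182, 3)·p³ ≈ 988260 · 3.582940e-05 ≈ 35.4088.
Here α = 1, so p = 6/n is exactly at the triangle threshold p ~ 1/n. Asymptotically E[X] → c³/6 = 6³/6 = 36 ≈ 36.0000, a bounded constant. In this regime the triangle count is asymptotically Poisson(c³/6).

E[X] ≈ 35.4088; in regime p = Θ(1/n^{1}) E[X] stays bounded (at the triangle threshold p ~ 1/n).


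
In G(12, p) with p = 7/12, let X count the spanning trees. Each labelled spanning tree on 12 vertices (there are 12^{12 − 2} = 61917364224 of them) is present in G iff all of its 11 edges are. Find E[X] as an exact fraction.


K_12 has 12^{12 − 2} = 61917364224 labelled spanning trees.
For each such spanning tree H, let X_H = 1 if all 11 edges of H are present in G. Then P[X_H = 1] = p^{11} = (7/12)^{11} = 1977326743/743008370688.
Summing the indicators: E[X] = Σ_H E[X_H] = 61917364224 · p^{11} = 61917364224 · 1977326743/743008370688 = 1977326743/12.
Numerically: E[X] ≈ 1.648e+08.

E[X] = 61917364224 · (7/12)^{11} = 1977326743/12 ≈ 1.648e+08.


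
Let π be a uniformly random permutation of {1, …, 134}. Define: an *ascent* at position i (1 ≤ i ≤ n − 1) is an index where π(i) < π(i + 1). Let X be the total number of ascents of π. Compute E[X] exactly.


Write X = Σ X_I over i = 1, …, 133, with X_I the indicator of one ascent.
There are 133 indicators.
For each fixed i, the pair (π(i), π(i+1)) is a uniformly random ordered pair of distinct values from {1, …, 134}; by symmetry P[π(i) < π(i+1)] = 1/2.
By linearity: E[X] = 133 · (1/2) = (134 − 1) · (1/2) = 133/2 ≈ 66.500000.

E[X] = 133/2 = 66.500000.


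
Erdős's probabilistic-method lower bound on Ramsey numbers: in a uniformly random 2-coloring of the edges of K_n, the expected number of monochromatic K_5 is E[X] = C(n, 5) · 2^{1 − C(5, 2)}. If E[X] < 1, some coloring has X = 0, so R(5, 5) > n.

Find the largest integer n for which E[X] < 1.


We need C(n, 5) · 2^{1 − 10} < 1, i.e. C(n, 5) < 2^{10 − 1} = 512.
Check values of n near the boundary:
  n = 8: C(8, 5) = 56; 56 < 512? YES
  n = 9: C(9, 5) = 126; 126 < 512? YES
  n = 10: C(10, 5) = 252; 252 < 512? YES
  n = 11: C(11, 5) = 462; 462 < 512? YES
  n = 12: C(12, 5) = 792; 792 < 512? NO
  n = 13: C(13, 5) = 1287; 1287 < 512? NO
The largest n with C(n, 5) < 512 is n = 11 (where E[X] = 231/256 ≈ 0.90234). Hence R(5, 5) > 11, i.e. R(5, 5) ≥ 12.

Largest n = 11; hence R(5, 5) > 11.


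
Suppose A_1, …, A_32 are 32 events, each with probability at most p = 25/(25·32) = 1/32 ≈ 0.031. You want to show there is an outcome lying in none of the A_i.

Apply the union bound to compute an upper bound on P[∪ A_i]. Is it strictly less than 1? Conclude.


Union bound: P[∪_{i=1}^{32} A_i] ≤ Σ_i P[A_i] ≤ 32·p = 32·(1/32) = 1.
Numerically: 1 ≈ 1.000.
Is 1 < 1? NO.
Since the bound 1 is ≥ 1, the union bound is uninformative here; it does NOT by itself certify existence.

32·p = 1 ≈ 1.000; existence NOT certified by the union bound.


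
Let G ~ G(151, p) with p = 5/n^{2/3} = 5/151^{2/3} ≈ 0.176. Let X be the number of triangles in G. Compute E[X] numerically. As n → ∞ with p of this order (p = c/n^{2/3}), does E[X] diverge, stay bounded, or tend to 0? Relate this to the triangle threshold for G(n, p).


Number of potential triangles: C(151, 3) = 562475.
Each occurs with probability p³ ≈ (0.176)³ ≈ 5.48222e-03.
By linearity: E[X] = C(151, 3)·p³ ≈ 562475 · 5.48222e-03 ≈ 3083.609.
Since α = 2/3 < 1, p = c/n^{2/3} ≫ 1/n is above the triangle threshold p ~ 1/n. Asymptotically E[X] ~ (c³/6)·n^{3(1−α)} = (5³/6)·n^{1} → ∞; triangles are abundant w.h.p.

E[X] ≈ 3083.609; in regime p = Θ(1/n^{2/3}) E[X] diverges (above the triangle threshold p ~ 1/n).


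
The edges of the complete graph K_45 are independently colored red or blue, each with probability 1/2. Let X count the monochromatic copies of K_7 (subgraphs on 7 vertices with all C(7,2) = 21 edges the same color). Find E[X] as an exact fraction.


Let X = Σ_S X_S over the C(45, 7) = 45379620 subsets S of size 7, where X_S = 1 if the K_7 on S is monochromatic.
For a fixed S, the K_7 on S has C(7, 2) = 21 edges. P[all 21 edges red] = (1/2)^21, and likewise for blue, so P[monochromatic] = 2·(1/2)^21 = 2^{1 − 21} = 1/1048576.
Summing: E[X] = C(45, 7) · 2^{1 − 21} = 45379620 · 1/1048576 = 11344905/262144.
Numerically: E[X] ≈ 43.27738.

E[X] = C(45,7)·2^(1−C(7,2)) = 11344905/262144 ≈ 43.27738.


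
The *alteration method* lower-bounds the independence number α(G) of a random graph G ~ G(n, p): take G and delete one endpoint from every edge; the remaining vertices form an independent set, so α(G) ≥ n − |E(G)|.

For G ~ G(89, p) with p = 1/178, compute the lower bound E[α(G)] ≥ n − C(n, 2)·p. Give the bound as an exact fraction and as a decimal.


E[|E(G)|] = C(89, 2)·p = 3916 · (1/178) = 22.
E[α(G)] ≥ n − E[|E(G)|] = 89 − 22 = 67.
Numerically: ≈ 67.00000.
(This is only a lower bound; the true E[α(G)] may be larger.)

E[α(G)] ≥ 67 ≈ 67.00000.


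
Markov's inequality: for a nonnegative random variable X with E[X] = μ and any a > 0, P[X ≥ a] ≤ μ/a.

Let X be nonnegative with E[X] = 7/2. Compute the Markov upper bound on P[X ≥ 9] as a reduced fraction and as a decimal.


μ = E[X] = 7/2, a = 9.
Markov: P[X ≥ 9] ≤ μ/a = (7/2)/9 = 7/18.
Numerically: ≈ 0.388889.
(Since a = 9 > μ = 3.500000, the bound 7/18 is < 1 and informative.)

P[X ≥ 9] ≤ 7/18 ≈ 0.388889.


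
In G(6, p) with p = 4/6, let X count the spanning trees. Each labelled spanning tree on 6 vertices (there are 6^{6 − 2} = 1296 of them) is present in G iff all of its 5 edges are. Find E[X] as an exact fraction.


K_6 has 6^{6 − 2} = 1296 labelled spanning trees.
For each such spanning tree H, let X_H = 1 if all 5 edges of H are present in G. Then P[X_H = 1] = p^{5} = (2/3)^{5} = 32/243.
Summing the indicators: E[X] = Σ_H E[X_H] = 1296 · p^{5} = 1296 · 32/243 = 512/3.
Numerically: E[X] ≈ 170.67.

E[X] = 1296 · (2/3)^{5} = 512/3 ≈ 170.67.


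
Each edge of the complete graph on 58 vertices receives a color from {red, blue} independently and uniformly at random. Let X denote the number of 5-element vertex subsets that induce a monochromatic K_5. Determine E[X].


Let X = Σ_S X_S over the C(58, 5) = 4582116 subsets S of size 5, where X_S = 1 if the K_5 on S is monochromatic.
For a fixed S, the K_5 on S has C(5, 2) = 10 edges. P[all 10 edges red] = (1/2)^10, and likewise for blue, so P[monochromatic] = 2·(1/2)^10 = 2^{1 − 10} = 1/512.
By linearity of expectation: E[X] = C(58, 5) · 2^{1 − 10} = 4582116 · 1/512 = 1145529/128.
Numerically: E[X] ≈ 8949.4453.

E[X] = C(58,5)·2^(1−C(5,2)) = 1145529/128 ≈ 8949.4453.


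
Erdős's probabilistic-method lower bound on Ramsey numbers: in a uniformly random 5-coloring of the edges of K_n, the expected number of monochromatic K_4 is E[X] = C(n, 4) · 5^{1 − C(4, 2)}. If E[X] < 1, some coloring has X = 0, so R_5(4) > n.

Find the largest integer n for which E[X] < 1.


We need C(n, 4) · 5^{1 − 6} < 1, i.e. C(n, 4) < 5^{6 − 1} = 3125.
Check values of n near the boundary:
  n = 13: C(13, 4) = 715; 715 < 3125? YES
  n = 14: C(14, 4) = 1001; 1001 < 3125? YES
  n = 15: C(15, 4) = 1365; 1365 < 3125? YES
  n = 16: C(16, 4) = 1820; 1820 < 3125? YES
  n = 17: C(17, 4) = 2380; 2380 < 3125? YES
  n = 18: C(18, 4) = 3060; 3060 < 3125? YES
  n = 19: C(19, 4) = 3876; 3876 < 3125? NO
  n = 20: C(20, 4) = 4845; 4845 < 3125? NO
The largest n with C(n, 4) < 3125 is n = 18 (where E[X] = 612/625 ≈ 0.97920). Hence R_5(4) > 18, i.e. R_5(4) ≥ 19.

Largest n = 18; hence R_5(4) > 18.


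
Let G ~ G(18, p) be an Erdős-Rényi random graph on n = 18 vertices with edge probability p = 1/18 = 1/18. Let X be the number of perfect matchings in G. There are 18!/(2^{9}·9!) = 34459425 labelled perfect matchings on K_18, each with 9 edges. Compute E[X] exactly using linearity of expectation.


K_18 has 18!/(2^{9}·9!) = 34459425 labelled perfect matchings.
For each such perfect matching H, let X_H = 1 if all 9 edges of H are present in G. Then P[X_H = 1] = p^{9} = (1/18)^{9} = 1/198359290368.
Summing the indicators: E[X] = Σ_H E[X_H] = 34459425 · p^{9} = 34459425 · 1/198359290368 = 425425/2448880128.
Numerically: E[X] ≈ 0.000174.

E[X] = 34459425 · (1/18)^{9} = 425425/2448880128 ≈ 0.000174.


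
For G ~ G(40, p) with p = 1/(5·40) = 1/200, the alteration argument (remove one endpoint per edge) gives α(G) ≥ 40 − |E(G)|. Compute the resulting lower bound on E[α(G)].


E[|E(G)|] = C(40, 2)·p = 780 · (1/200) = 39/10.
E[α(G)] ≥ n − E[|E(G)|] = 40 − 39/10 = 361/10.
Numerically: ≈ 36.1000.
(This is only a lower bound; the true E[α(G)] may be larger.)

E[α(G)] ≥ 361/10 ≈ 36.1000.


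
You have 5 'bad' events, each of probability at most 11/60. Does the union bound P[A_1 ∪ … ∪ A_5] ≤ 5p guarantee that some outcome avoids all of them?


Union bound: P[∪_{i=1}^{5} A_i] ≤ Σ_i P[A_i] ≤ 5·p = 5·(11/60) = 11/12.
Numerically: 11/12 ≈ 0.916667.
Is 11/12 < 1? YES.
Since P[∪ A_i] ≤ 11/12 < 1, the complement has P[∩ A_i^c] ≥ 1 − 11/12 = 1/12 > 0, so some outcome avoids every A_i.

5·p = 11/12 ≈ 0.916667; existence CERTIFIED by the union bound.


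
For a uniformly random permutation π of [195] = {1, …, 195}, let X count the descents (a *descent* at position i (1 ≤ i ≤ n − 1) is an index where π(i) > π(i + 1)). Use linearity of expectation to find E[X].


Write X = Σ X_I over i = 1, …, 194, with X_I the indicator of one descent.
There are 194 indicators.
For each fixed i, the pair (π(i), π(i+1)) is a uniformly random ordered pair of distinct values from {1, …, 195}; by symmetry P[π(i) > π(i+1)] = 1/2.
By linearity: E[X] = 194 · (1/2) = (195 − 1) · (1/2) = 97 ≈ 97.00000.

E[X] = 97 = 97.00000.


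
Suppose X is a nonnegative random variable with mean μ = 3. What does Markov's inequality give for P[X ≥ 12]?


μ = E[X] = 3, a = 12.
Markov: P[X ≥ 12] ≤ μ/a = (3)/12 = 1/4.
Numerically: ≈ 0.2500.
(Since a = 12 > μ = 3.0000, the bound 1/4 is < 1 and informative.)

P[X ≥ 12] ≤ 1/4 ≈ 0.2500.


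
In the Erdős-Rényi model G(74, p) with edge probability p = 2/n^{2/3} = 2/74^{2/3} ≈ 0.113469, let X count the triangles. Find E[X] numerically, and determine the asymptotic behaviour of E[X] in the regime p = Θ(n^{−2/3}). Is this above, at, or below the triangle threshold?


Number of potential triangles: C(74, 3) = 64824.
Each occurs with probability p³ ≈ (0.113469)³ ≈ 1.46092038e-03.
By linearity: E[X] = C(74, 3)·p³ ≈ 64824 · 1.46092038e-03 ≈ 94.702703.
Since α = 2/3 < 1, p = c/n^{2/3} ≫ 1/n is above the triangle threshold p ~ 1/n. Asymptotically E[X] ~ (c³/6)·n^{3(1−α)} = (2³/6)·n^{1} → ∞; triangles are abundant w.h.p.

E[X] ≈ 94.702703; in regime p = Θ(1/n^{2/3}) E[X] diverges (above the triangle threshold p ~ 1/n).


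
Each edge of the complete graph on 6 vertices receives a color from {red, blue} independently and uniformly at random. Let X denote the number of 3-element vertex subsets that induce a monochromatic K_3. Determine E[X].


Let X = Σ_S X_S over the C(6, 3) = 20 subsets S of size 3, where X_S = 1 if the K_3 on S is monochromatic.
For a fixed S, the K_3 on S has C(3, 2) = 3 edges. P[all 3 edges red] = (1/2)^3, and likewise for blue, so P[monochromatic] = 2·(1/2)^3 = 2^{1 − 3} = 1/4.
By linearity of expectation: E[X] = C(6, 3) · 2^{1 − 3} = 20 · 1/4 = 5.
Numerically: E[X] ≈ 5.0000.

E[X] = C(6,3)·2^(1−C(3,2)) = 5 ≈ 5.0000.


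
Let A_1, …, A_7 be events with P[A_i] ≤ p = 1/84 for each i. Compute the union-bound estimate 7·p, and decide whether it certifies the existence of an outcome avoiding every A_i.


Union bound: P[∪_{i=1}^{7} A_i] ≤ Σ_i P[A_i] ≤ 7·p = 7·(1/84) = 1/12.
Numerically: 1/12 ≈ 0.083.
Is 1/12 < 1? YES.
Since P[∪ A_i] ≤ 1/12 < 1, the complement has P[∩ A_i^c] ≥ 1 − 1/12 = 11/12 > 0, so some outcome avoids every A_i.

7·p = 1/12 ≈ 0.083; existence CERTIFIED by the union bound.


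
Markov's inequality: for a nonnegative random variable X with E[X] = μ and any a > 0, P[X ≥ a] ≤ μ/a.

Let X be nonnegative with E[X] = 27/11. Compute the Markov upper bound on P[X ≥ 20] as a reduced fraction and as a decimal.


μ = E[X] = 27/11, a = 20.
Markov: P[X ≥ 20] ≤ μ/a = (27/11)/20 = 27/220.
Numerically: ≈ 0.12273.
(Since a = 20 > μ = 2.45455, the bound 27/220 is < 1 and informative.)

P[X ≥ 20] ≤ 27/220 ≈ 0.12273.


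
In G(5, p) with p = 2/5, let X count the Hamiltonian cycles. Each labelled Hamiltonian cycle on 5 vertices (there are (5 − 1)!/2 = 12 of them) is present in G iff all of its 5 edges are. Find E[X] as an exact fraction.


K_5 has (5 − 1)!/2 = 12 labelled Hamiltonian cycles.
For each such Hamiltonian cycle H, let X_H = 1 if all 5 edges of H are present in G. Then P[X_H = 1] = p^{5} = (2/5)^{5} = 32/3125.
Summing the indicators: E[X] = Σ_H E[X_H] = 12 · p^{5} = 12 · 32/3125 = 384/3125.
Numerically: E[X] ≈ 0.123.

E[X] = 12 · (2/5)^{5} = 384/3125 ≈ 0.123.


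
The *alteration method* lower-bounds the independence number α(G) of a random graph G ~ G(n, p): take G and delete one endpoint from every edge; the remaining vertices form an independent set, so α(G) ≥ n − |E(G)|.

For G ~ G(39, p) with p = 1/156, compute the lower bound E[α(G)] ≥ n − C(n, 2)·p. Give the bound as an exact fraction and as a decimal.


E[|E(G)|] = C(39, 2)·p = 741 · (1/156) = 19/4.
E[α(G)] ≥ n − E[|E(G)|] = 39 − 19/4 = 137/4.
Numerically: ≈ 34.25000.
(This is only a lower bound; the true E[α(G)] may be larger.)

E[α(G)] ≥ 137/4 ≈ 34.25000.


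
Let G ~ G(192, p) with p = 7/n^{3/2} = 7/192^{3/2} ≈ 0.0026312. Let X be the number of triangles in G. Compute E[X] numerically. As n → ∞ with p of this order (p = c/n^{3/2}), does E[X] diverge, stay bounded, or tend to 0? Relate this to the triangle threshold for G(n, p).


Number of potential triangles: C(192, 3) = 1161280.
Each occurs with probability p³ ≈ (0.0026312)³ ≈ 1.8215395e-08.
By linearity: E[X] = C(192, 3)·p³ ≈ 1161280 · 1.8215395e-08 ≈ 0.02115.
Since α = 3/2 > 1, p = c/n^{3/2} = o(1/n) is below the triangle threshold p ~ 1/n. Asymptotically E[X] ~ (c³/6)·n^{3(1−α)} = (7³/6)·n^{-1.5} → 0, so by Markov's inequality G has no triangles w.h.p.

E[X] ≈ 0.02115; in regime p = Θ(1/n^{3/2}) E[X] tends to 0 (below the triangle threshold p ~ 1/n).


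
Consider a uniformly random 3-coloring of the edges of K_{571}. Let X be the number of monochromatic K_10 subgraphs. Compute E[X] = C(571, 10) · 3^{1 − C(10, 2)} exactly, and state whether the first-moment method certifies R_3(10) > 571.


E[X] = C(571, 10) · 3^{1 − 45} = 937951290893172842001 · 3^{−44} = 937951290893172842001/984770902183611232881.
As a reduced fraction: E[X] = 104216810099241426889/109418989131512359209 ≈ 0.9525.
Is E[X] < 1? YES.
Since E[X] < 1, there exists a 3-coloring of K_{571} with no monochromatic K_10; hence R_3(10) > 571.

E[X] = 104216810099241426889/109418989131512359209 ≈ 0.9525; E[X] < 1, so R_3(10) > 571.


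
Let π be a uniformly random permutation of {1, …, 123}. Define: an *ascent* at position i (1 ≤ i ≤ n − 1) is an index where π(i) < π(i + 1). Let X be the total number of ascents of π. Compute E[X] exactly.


Write X = Σ X_I over i = 1, …, 122, with X_I the indicator of one ascent.
There are 122 indicators.
For each fixed i, the pair (π(i), π(i+1)) is a uniformly random ordered pair of distinct values from {1, …, 123}; by symmetry P[π(i) < π(i+1)] = 1/2.
By linearity: E[X] = 122 · (1/2) = (123 − 1) · (1/2) = 61 ≈ 61.00000.

E[X] = 61 = 61.00000.


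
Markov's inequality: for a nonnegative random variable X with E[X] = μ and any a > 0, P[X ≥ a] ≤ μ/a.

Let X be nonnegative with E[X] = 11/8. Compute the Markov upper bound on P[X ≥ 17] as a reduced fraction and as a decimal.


μ = E[X] = 11/8, a = 17.
Markov: P[X ≥ 17] ≤ μ/a = (11/8)/17 = 11/136.
Numerically: ≈ 0.080882.
(Since a = 17 > μ = 1.375000, the bound 11/136 is < 1 and informative.)

P[X ≥ 17] ≤ 11/136 ≈ 0.080882.


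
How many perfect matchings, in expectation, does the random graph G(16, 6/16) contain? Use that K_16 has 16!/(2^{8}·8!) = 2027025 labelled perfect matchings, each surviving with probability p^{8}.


K_16 has 16!/(2^{8}·8!) = 2027025 labelled perfect matchings.
For each such perfect matching H, let X_H = 1 if all 8 edges of H are present in G. Then P[X_H = 1] = p^{8} = (3/8)^{8} = 6561/16777216.
By linearity of expectation: E[X] = Σ_H E[X_H] = 2027025 · p^{8} = 2027025 · 6561/16777216 = 13299311025/16777216.
Numerically: E[X] ≈ 792.701.

E[X] = 2027025 · (3/8)^{8} = 13299311025/16777216 ≈ 792.701.


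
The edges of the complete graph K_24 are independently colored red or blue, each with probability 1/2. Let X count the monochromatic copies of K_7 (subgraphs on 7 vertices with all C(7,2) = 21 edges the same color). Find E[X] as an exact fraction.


Let X = Σ_S X_S over the C(24, 7) = 346104 subsets S of size 7, where X_S = 1 if the K_7 on S is monochromatic.
For a fixed S, the K_7 on S has C(7, 2) = 21 edges. P[all 21 edges red] = (1/2)^21, and likewise for blue, so P[monochromatic] = 2·(1/2)^21 = 2^{1 − 21} = 1/1048576.
Summing: E[X] = C(24, 7) · 2^{1 − 21} = 346104 · 1/1048576 = 43263/131072.
Numerically: E[X] ≈ 0.33007.

E[X] = C(24,7)·2^(1−C(7,2)) = 43263/131072 ≈ 0.33007.


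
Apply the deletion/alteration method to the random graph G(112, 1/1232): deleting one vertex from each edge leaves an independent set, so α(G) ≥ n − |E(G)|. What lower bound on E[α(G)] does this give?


E[|E(G)|] = C(112, 2)·p = 6216 · (1/1232) = 111/22.
E[α(G)] ≥ n − E[|E(G)|] = 112 − 111/22 = 2353/22.
Numerically: ≈ 106.954545.
(This is only a lower bound; the true E[α(G)] may be larger.)

E[α(G)] ≥ 2353/22 ≈ 106.954545.
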